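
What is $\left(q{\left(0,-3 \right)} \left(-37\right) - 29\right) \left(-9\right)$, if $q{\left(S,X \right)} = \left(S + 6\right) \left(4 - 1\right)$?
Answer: $6255$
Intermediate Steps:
$q{\left(S,X \right)} = 18 + 3 S$ ($q{\left(S,X \right)} = \left(6 + S\right) 3 = 18 + 3 S$)
$\left(q{\left(0,-3 \right)} \left(-37\right) - 29\right) \left(-9\right) = \left(\left(18 + 3 \cdot 0\right) \left(-37\right) - 29\right) \left(-9\right) = \left(\left(18 + 0\right) \left(-37\right) - 29\right) \left(-9\right) = \left(18 \left(-37\right) - 29\right) \left(-9\right) = \left(-666 - 29\right) \left(-9\right) = \left(-695\right) \left(-9\right) = 6255$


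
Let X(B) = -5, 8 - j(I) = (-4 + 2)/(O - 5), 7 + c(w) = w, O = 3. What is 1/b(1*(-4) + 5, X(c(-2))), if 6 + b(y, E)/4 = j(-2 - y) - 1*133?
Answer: -1/528 ≈ -0.0018939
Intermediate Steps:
c(w) = -7 + w
j(I) = 7 (j(I) = 8 - (-4 + 2)/(3 - 5) = 8 - (-2)/(-2) = 8 - (-2)*(-1)/2 = 8 - 1*1 = 8 - 1 = 7)
b(y, E) = -528 (b(y, E) = -24 + 4*(7 - 1*133) = -24 + 4*(7 - 133) = -24 + 4*(-126) = -24 - 504 = -528)
1/b(1*(-4) + 5, X(c(-2))) = 1/(-528) = -1/528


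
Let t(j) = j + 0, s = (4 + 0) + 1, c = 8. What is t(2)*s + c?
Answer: 18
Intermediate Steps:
s = 5 (s = 4 + 1 = 5)
t(j) = j
t(2)*s + c = 2*5 + 8 = 10 + 8 = 18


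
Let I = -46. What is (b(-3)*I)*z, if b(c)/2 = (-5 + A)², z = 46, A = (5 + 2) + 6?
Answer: -270848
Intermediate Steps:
A = 13 (A = 7 + 6 = 13)
b(c) = 128 (b(c) = 2*(-5 + 13)² = 2*8² = 2*64 = 128)
(b(-3)*I)*z = (128*(-46))*46 = -5888*46 = -270848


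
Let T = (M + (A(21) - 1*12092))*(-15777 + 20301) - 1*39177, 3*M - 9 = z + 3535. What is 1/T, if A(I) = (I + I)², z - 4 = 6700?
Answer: -1/31309065 ≈ -3.1940e-8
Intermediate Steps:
z = 6704 (z = 4 + 6700 = 6704)
M = 3416 (M = 3 + (6704 + 3535)/3 = 3 + (⅓)*10239 = 3 + 3413 = 3416)
A(I) = 4*I² (A(I) = (2*I)² = 4*I²)
T = -31309065 (T = (3416 + (4*21² - 1*12092))*(-15777 + 20301) - 1*39177 = (3416 + (4*441 - 12092))*4524 - 39177 = (3416 + (1764 - 12092))*4524 - 39177 = (3416 - 10328)*4524 - 39177 = -6912*4524 - 39177 = -31269888 - 39177 = -31309065)
1/T = 1/(-31309065) = -1/31309065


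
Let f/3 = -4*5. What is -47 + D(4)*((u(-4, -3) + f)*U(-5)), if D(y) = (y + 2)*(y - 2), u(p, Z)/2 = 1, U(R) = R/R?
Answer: -743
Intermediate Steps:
U(R) = 1
f = -60 (f = 3*(-4*5) = 3*(-20) = -60)
u(p, Z) = 2 (u(p, Z) = 2*1 = 2)
D(y) = (-2 + y)*(2 + y) (D(y) = (2 + y)*(-2 + y) = (-2 + y)*(2 + y))
-47 + D(4)*((u(-4, -3) + f)*U(-5)) = -47 + (-4 + 4²)*((2 - 60)*1) = -47 + (-4 + 16)*(-58*1) = -47 + 12*(-58) = -47 - 696 = -743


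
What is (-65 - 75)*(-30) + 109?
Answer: 4309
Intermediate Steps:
(-65 - 75)*(-30) + 109 = -140*(-30) + 109 = 4200 + 109 = 4309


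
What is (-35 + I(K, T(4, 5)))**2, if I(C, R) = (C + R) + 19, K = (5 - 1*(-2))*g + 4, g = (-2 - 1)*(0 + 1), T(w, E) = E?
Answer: 784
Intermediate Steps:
g = -3 (g = -3*1 = -3)
K = -17 (K = (5 - 1*(-2))*(-3) + 4 = (5 + 2)*(-3) + 4 = 7*(-3) + 4 = -21 + 4 = -17)
I(C, R) = 19 + C + R
(-35 + I(K, T(4, 5)))**2 = (-35 + (19 - 17 + 5))**2 = (-35 + 7)**2 = (-28)**2 = 784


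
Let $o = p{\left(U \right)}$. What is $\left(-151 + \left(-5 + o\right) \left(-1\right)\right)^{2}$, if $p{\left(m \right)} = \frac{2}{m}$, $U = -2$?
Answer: $21025$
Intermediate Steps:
$o = -1$ ($o = \frac{2}{-2} = 2 \left(- \frac{1}{2}\right) = -1$)
$\left(-151 + \left(-5 + o\right) \left(-1\right)\right)^{2} = \left(-151 + \left(-5 - 1\right) \left(-1\right)\right)^{2} = \left(-151 - -6\right)^{2} = \left(-151 + 6\right)^{2} = \left(-145\right)^{2} = 21025$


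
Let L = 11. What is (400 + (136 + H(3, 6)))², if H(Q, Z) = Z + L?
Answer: 305809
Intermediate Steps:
H(Q, Z) = 11 + Z (H(Q, Z) = Z + 11 = 11 + Z)
(400 + (136 + H(3, 6)))² = (400 + (136 + (11 + 6)))² = (400 + (136 + 17))² = (400 + 153)² = 553² = 305809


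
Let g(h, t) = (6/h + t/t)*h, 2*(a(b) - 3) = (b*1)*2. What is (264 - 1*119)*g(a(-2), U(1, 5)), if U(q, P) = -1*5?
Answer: 1015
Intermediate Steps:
U(q, P) = -5
a(b) = 3 + b (a(b) = 3 + ((b*1)*2)/2 = 3 + (b*2)/2 = 3 + (2*b)/2 = 3 + b)
g(h, t) = h*(1 + 6/h) (g(h, t) = (6/h + 1)*h = (1 + 6/h)*h = h*(1 + 6/h))
(264 - 1*119)*g(a(-2), U(1, 5)) = (264 - 1*119)*(6 + (3 - 2)) = (264 - 119)*(6 + 1) = 145*7 = 1015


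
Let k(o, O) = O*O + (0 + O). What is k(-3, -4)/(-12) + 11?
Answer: 10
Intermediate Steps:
k(o, O) = O + O² (k(o, O) = O² + O = O + O²)
k(-3, -4)/(-12) + 11 = (-4*(1 - 4))/(-12) + 11 = -(-1)*(-3)/3 + 11 = -1/12*12 + 11 = -1 + 11 = 10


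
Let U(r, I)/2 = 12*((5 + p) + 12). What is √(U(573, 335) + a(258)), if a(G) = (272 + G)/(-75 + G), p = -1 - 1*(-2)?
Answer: √14564238/183 ≈ 20.854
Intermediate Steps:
p = 1 (p = -1 + 2 = 1)
U(r, I) = 432 (U(r, I) = 2*(12*((5 + 1) + 12)) = 2*(12*(6 + 12)) = 2*(12*18) = 2*216 = 432)
a(G) = (272 + G)/(-75 + G)
√(U(573, 335) + a(258)) = √(432 + (272 + 258)/(-75 + 258)) = √(432 + 530/183) = √(79586/183) = √14564238/183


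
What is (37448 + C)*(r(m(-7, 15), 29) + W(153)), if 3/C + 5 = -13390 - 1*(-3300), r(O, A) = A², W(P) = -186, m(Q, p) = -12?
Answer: 16507639989/673 ≈ 2.4528e+7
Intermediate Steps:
C = -1/3365 (C = 3/(-5 + (-13390 - 1*(-3300))) = 3/(-5 + (-13390 + 3300)) = 3/(-5 - 10090) = 3/(-10095) = 3*(-1/10095) = -1/3365 ≈ -0.00029718)
(37448 + C)*(r(m(-7, 15), 29) + W(153)) = (37448 - 1/3365)*(29² - 186) = 126012519*(841 - 186)/3365 = (126012519/3365)*655 = 16507639989/673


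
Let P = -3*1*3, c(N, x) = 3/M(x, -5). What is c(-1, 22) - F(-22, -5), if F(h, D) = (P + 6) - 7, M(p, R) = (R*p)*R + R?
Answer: 5453/545 ≈ 10.006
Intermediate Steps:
M(p, R) = R + p*R² (M(p, R) = p*R² + R = R + p*R²)
c(N, x) = 3/(-5 + 25*x) (c(N, x) = 3/((-5*(1 - 5*x))) = 3/(-5 + 25*x))
P = -9 (P = -3*3 = -9)
F(h, D) = -10 (F(h, D) = (-9 + 6) - 7 = -3 - 7 = -10)
c(-1, 22) - F(-22, -5) = 3/(5*(-1 + 5*22)) - 1*(-10) = 3/(5*(-1 + 110)) + 10 = (⅗)/109 + 10 = (⅗)*(1/109) + 10 = 3/545 + 10 = 5453/545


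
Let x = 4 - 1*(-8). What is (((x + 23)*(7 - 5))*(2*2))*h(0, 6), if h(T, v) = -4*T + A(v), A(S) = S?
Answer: 1680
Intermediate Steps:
x = 12 (x = 4 + 8 = 12)
h(T, v) = v - 4*T (h(T, v) = -4*T + v = v - 4*T)
(((x + 23)*(7 - 5))*(2*2))*h(0, 6) = (((12 + 23)*(7 - 5))*(2*2))*(6 - 4*0) = ((35*2)*4)*(6 + 0) = (70*4)*6 = 280*6 = 1680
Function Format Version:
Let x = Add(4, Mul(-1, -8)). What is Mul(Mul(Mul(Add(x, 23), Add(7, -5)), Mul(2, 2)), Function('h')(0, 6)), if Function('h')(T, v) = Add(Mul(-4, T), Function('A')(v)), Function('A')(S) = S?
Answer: 1680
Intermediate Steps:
x = 12 (x = Add(4, 8) = 12)
Function('h')(T, v) = Add(v, Mul(-4, T)) (Function('h')(T, v) = Add(Mul(-4, T), v) = Add(v, Mul(-4, T)))
Mul(Mul(Mul(Add(x, 23), Add(7, -5)), Mul(2, 2)), Function('h')(0, 6)) = Mul(Mul(Mul(Add(12, 23), Add(7, -5)), Mul(2, 2)), Add(6, Mul(-4, 0))) = Mul(Mul(Mul(35, 2), 4), Add(6, 0)) = Mul(Mul(70, 4), 6) = Mul(280, 6) = 1680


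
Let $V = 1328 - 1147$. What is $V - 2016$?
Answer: $-1835$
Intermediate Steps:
$V = 181$
$V - 2016 = 181 - 2016 = -1835$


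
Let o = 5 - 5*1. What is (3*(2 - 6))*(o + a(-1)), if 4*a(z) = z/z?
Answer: -3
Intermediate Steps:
a(z) = ¼ (a(z) = (z/z)/4 = (¼)*1 = ¼)
o = 0 (o = 5 - 5 = 0)
(3*(2 - 6))*(o + a(-1)) = (3*(2 - 6))*(0 + ¼) = (3*(-4))*(¼) = -12*¼ = -3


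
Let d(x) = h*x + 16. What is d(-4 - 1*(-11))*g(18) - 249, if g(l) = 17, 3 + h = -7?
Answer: -1167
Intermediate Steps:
h = -10 (h = -3 - 7 = -10)
d(x) = 16 - 10*x (d(x) = -10*x + 16 = 16 - 10*x)
d(-4 - 1*(-11))*g(18) - 249 = (16 - 10*(-4 - 1*(-11)))*17 - 249 = (16 - 10*(-4 + 11))*17 - 249 = (16 - 10*7)*17 - 249 = (16 - 70)*17 - 249 = -54*17 - 249 = -918 - 249 = -1167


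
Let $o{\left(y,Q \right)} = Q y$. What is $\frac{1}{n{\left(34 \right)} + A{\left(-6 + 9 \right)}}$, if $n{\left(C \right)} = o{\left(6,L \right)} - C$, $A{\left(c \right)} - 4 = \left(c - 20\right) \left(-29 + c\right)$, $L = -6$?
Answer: $\frac{1}{376} \approx 0.0026596$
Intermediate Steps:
$A{\left(c \right)} = 4 + \left(-29 + c\right) \left(-20 + c\right)$ ($A{\left(c \right)} = 4 + \left(c - 20\right) \left(-29 + c\right) = 4 + \left(-20 + c\right) \left(-29 + c\right) = 4 + \left(-29 + c\right) \left(-20 + c\right)$)
$n{\left(C \right)} = -36 - C$ ($n{\left(C \right)} = \left(-6\right) 6 - C = -36 - C$)
$\frac{1}{n{\left(34 \right)} + A{\left(-6 + 9 \right)}} = \frac{1}{\left(-36 - 34\right) + \left(584 + \left(-6 + 9\right)^{2} - 49 \left(-6 + 9\right)\right)} = \frac{1}{\left(-36 - 34\right) + \left(584 + 3^{2} - 147\right)} = \frac{1}{-70 + \left(584 + 9 - 147\right)} = \frac{1}{-70 + 446} = \frac{1}{376}$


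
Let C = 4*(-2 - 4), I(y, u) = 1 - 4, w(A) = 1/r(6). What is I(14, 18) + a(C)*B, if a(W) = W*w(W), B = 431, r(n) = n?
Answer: -1727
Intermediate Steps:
w(A) = 1/6
I(y, u) = -3
C = -24 (C = 4*(-6) = -24)
a(W) = W/6 (a(W) = W*(1/6) = W/6)
I(14, 18) + a(C)*B = -3 + ((1/6)*(-24))*431 = -3 - 4*431 = -3 - 1724 = -1727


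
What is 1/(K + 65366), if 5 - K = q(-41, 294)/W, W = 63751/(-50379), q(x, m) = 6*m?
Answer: 63751/4256335177 ≈ 1.4978e-5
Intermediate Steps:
W = -63751/50379 (W = 63751*(-1/50379) = -63751/50379 ≈ -1.2654)
K = 89187311/63751 (K = 5 - 6*294/(-63751/50379) = 5 - 1764*(-50379)/63751 = 5 - 1*(-88868556/63751) = 5 + 88868556/63751 = 89187311/63751 ≈ 1399.0)
1/(K + 65366) = 1/(89187311/63751 + 65366) = 1/(4256335177/63751) = 63751/4256335177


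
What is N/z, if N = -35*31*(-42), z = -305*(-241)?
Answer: 9114/14701 ≈ 0.61996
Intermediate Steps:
z = 73505
N = 45570 (N = -1085*(-42) = 45570)
N/z = 45570/73505 = 45570*(1/73505) = 9114/14701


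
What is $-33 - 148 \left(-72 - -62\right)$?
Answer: $1447$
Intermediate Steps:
$-33 - 148 \left(-72 - -62\right) = -33 - 148 \left(-72 + 62\right) = -33 - -1480 = -33 + 1480 = 1447$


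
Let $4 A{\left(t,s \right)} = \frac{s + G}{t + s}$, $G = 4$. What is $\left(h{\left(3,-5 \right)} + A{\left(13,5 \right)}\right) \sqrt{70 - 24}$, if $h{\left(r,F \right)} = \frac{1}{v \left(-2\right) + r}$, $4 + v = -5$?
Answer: $\frac{29 \sqrt{46}}{168} \approx 1.1708$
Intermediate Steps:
$v = -9$ ($v = -4 - 5 = -9$)
$h{\left(r,F \right)} = \frac{1}{18 + r}$ ($h{\left(r,F \right)} = \frac{1}{\left(-9\right) \left(-2\right) + r} = \frac{1}{18 + r}$)
$A{\left(t,s \right)} = \frac{4 + s}{4 \left(s + t\right)}$ ($A{\left(t,s \right)} = \frac{\left(s + 4\right) \frac{1}{t + s}}{4} = \frac{\left(4 + s\right) \frac{1}{s + t}}{4} = \frac{\frac{1}{s + t} \left(4 + s\right)}{4} = \frac{4 + s}{4 \left(s + t\right)}$)
$\left(h{\left(3,-5 \right)} + A{\left(13,5 \right)}\right) \sqrt{70 - 24} = \left(\frac{1}{18 + 3} + \frac{1 + \frac{1}{4} \cdot 5}{5 + 13}\right) \sqrt{70 - 24} = \left(\frac{1}{21} + \frac{1 + \frac{5}{4}}{18}\right) \sqrt{46} = \left(\frac{1}{21} + \frac{1}{18} \cdot \frac{9}{4}\right) \sqrt{46} = \left(\frac{1}{21} + \frac{1}{8}\right) \sqrt{46} = \frac{29 \sqrt{46}}{168}$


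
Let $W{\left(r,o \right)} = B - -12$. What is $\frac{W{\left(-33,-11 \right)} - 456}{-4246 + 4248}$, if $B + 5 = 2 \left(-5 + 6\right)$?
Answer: $- \frac{447}{2} \approx -223.5$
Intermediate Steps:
$B = -3$ ($B = -5 + 2 \left(-5 + 6\right) = -5 + 2 \cdot 1 = -5 + 2 = -3$)
$W{\left(r,o \right)} = 9$ ($W{\left(r,o \right)} = -3 - -12 = -3 + 12 = 9$)
$\frac{W{\left(-33,-11 \right)} - 456}{-4246 + 4248} = \frac{9 - 456}{-4246 + 4248} = - \frac{447}{2}$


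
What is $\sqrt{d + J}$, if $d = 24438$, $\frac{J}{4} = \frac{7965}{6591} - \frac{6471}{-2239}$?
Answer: $\frac{11 \sqrt{28936975592694}}{378391} \approx 156.38$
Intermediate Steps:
$J = \frac{80645328}{4919083}$ ($J = 4 \left(\frac{7965}{6591} - \frac{6471}{-2239}\right) = 4 \left(7965 \cdot \frac{1}{6591} - - \frac{6471}{2239}\right) = 4 \left(\frac{2655}{2197} + \frac{6471}{2239}\right) = 4 \cdot \frac{20161332}{4919083} = \frac{80645328}{4919083} \approx 16.394$)
$\sqrt{d + J} = \sqrt{24438 + \frac{80645328}{4919083}} = \sqrt{\frac{120293195682}{4919083}} = \frac{11 \sqrt{28936975592694}}{378391}$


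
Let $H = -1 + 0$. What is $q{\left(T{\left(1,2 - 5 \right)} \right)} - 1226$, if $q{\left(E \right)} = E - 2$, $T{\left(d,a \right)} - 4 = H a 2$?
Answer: $-1218$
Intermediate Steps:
$H = -1$
$T{\left(d,a \right)} = 4 - 2 a$ ($T{\left(d,a \right)} = 4 + - a 2 = 4 - 2 a$)
$q{\left(E \right)} = -2 + E$ ($q{\left(E \right)} = E - 2 = -2 + E$)
$q{\left(T{\left(1,2 - 5 \right)} \right)} - 1226 = \left(-2 - \left(-4 + 2 \left(2 - 5\right)\right)\right) - 1226 = \left(-2 + \left(4 - -6\right)\right) - 1226 = \left(-2 + \left(4 + 6\right)\right) - 1226 = \left(-2 + 10\right) - 1226 = 8 - 1226 = -1218$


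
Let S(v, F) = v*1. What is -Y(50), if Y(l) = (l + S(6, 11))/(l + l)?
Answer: -14/25 ≈ -0.56000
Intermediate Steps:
S(v, F) = v
Y(l) = (6 + l)/(2*l) (Y(l) = (l + 6)/(l + l) = (6 + l)/((2*l)) = (6 + l)*(1/(2*l)) = (6 + l)/(2*l))
-Y(50) = -(6 + 50)/(2*50) = -56/(2*50) = -1*14/25 = -14/25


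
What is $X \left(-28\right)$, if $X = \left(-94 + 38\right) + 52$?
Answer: $112$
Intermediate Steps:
$X = -4$ ($X = -56 + 52 = -4$)
$X \left(-28\right) = \left(-4\right) \left(-28\right) = 112$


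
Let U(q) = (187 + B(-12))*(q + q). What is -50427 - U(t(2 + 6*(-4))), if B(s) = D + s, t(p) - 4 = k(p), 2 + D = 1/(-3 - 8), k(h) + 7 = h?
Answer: -459597/11 ≈ -41782.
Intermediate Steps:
k(h) = -7 + h
D = -23/11 (D = -2 + 1/(-3 - 8) = -2 + 1/(-11) = -2 - 1/11 = -23/11 ≈ -2.0909)
t(p) = -3 + p (t(p) = 4 + (-7 + p) = -3 + p)
B(s) = -23/11 + s
U(q) = 3804*q/11 (U(q) = (187 + (-23/11 - 12))*(q + q) = (187 - 155/11)*(2*q) = 1902*(2*q)/11 = 3804*q/11)
-50427 - U(t(2 + 6*(-4))) = -50427 - 3804*(-3 + (2 + 6*(-4)))/11 = -50427 - 3804*(-3 + (2 - 24))/11 = -50427 - 3804*(-3 - 22)/11 = -50427 - 3804*(-25)/11 = -50427 - 1*(-95100/11) = -50427 + 95100/11 = -459597/11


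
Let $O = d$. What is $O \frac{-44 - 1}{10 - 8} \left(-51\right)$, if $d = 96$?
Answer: $110160$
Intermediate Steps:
$O = 96$
$O \frac{-44 - 1}{10 - 8} \left(-51\right) = 96 \frac{-44 - 1}{10 - 8} \left(-51\right) = 96 \left(- \frac{45}{2}\right) \left(-51\right) = \left(-2160\right) \left(-51\right) = 110160$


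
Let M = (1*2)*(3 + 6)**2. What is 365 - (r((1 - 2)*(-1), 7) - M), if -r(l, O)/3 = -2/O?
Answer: 3683/7 ≈ 526.14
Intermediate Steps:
M = 162 (M = 2*9**2 = 2*81 = 162)
r(l, O) = 6/O (r(l, O) = -(-6)/O = 6/O)
365 - (r((1 - 2)*(-1), 7) - M) = 365 - (6/7 - 1*162) = 365 - (6*(1/7) - 162) = 365 - (6/7 - 162) = 365 - 1*(-1128/7) = 365 + 1128/7 = 3683/7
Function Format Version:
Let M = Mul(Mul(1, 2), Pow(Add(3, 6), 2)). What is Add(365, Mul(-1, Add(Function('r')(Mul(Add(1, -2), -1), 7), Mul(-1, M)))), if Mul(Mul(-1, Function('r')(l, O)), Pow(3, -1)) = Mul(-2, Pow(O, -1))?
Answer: Rational(3683, 7) ≈ 526.14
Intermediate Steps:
M = 162 (M = Mul(2, Pow(9, 2)) = Mul(2, 81) = 162)
Function('r')(l, O) = Mul(6, Pow(O, -1)) (Function('r')(l, O) = Mul(-3, Mul(-2, Pow(O, -1))) = Mul(6, Pow(O, -1)))
Add(365, Mul(-1, Add(Function('r')(Mul(Add(1, -2), -1), 7), Mul(-1, M)))) = Add(365, Mul(-1, Add(Mul(6, Pow(7, -1)), Mul(-1, 162)))) = Add(365, Mul(-1, Add(Mul(6, Rational(1, 7)), -162))) = Add(365, Mul(-1, Add(Rational(6, 7), -162))) = Add(365, Mul(-1, Rational(-1128, 7))) = Add(365, Rational(1128, 7)) = Rational(3683, 7)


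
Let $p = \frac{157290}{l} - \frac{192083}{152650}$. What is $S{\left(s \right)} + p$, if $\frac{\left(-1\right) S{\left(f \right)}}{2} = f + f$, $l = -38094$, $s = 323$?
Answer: $- \frac{179627880131}{138453550} \approx -1297.4$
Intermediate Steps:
$p = - \frac{745893531}{138453550}$ ($p = \frac{157290}{-38094} - \frac{192083}{152650} = 157290 \left(- \frac{1}{38094}\right) - \frac{192083}{152650} = - \frac{3745}{907} - \frac{192083}{152650} = - \frac{745893531}{138453550} \approx -5.3873$)
$S{\left(f \right)} = - 4 f$ ($S{\left(f \right)} = - 2 \left(f + f\right) = - 2 \cdot 2 f = - 4 f$)
$S{\left(s \right)} + p = \left(-4\right) 323 - \frac{745893531}{138453550} = -1292 - \frac{745893531}{138453550} = - \frac{179627880131}{138453550}$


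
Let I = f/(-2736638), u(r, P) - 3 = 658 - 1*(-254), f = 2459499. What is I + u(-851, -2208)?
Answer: 2501564271/2736638 ≈ 914.10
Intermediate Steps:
u(r, P) = 915 (u(r, P) = 3 + (658 - 1*(-254)) = 3 + (658 + 254) = 3 + 912 = 915)
I = -2459499/2736638 (I = 2459499/(-2736638) = 2459499*(-1/2736638) = -2459499/2736638 ≈ -0.89873)
I + u(-851, -2208) = -2459499/2736638 + 915 = 2501564271/2736638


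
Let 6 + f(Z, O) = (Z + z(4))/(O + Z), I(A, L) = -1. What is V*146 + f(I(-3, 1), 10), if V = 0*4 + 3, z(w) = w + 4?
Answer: 3895/9 ≈ 432.78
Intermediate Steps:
z(w) = 4 + w
f(Z, O) = -6 + (8 + Z)/(O + Z) (f(Z, O) = -6 + (Z + (4 + 4))/(O + Z) = -6 + (Z + 8)/(O + Z) = -6 + (8 + Z)/(O + Z))
V = 3 (V = 0 + 3 = 3)
V*146 + f(I(-3, 1), 10) = 3*146 + (8 - 6*10 - 5*(-1))/(10 - 1) = 438 + (8 - 60 + 5)/9 = 438 + (1/9)*(-47) = 438 - 47/9 = 3895/9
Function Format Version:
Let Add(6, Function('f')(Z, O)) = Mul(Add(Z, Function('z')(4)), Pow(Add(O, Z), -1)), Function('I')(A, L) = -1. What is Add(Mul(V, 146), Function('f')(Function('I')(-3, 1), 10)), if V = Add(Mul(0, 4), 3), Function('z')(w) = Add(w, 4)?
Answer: Rational(3895, 9) ≈ 432.78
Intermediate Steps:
Function('z')(w) = Add(4, w)
Function('f')(Z, O) = Add(-6, Mul(Pow(Add(O, Z), -1), Add(8, Z))) (Function('f')(Z, O) = Add(-6, Mul(Add(Z, Add(4, 4)), Pow(Add(O, Z), -1))) = Add(-6, Mul(Add(Z, 8), Pow(Add(O, Z), -1))) = Add(-6, Mul(Add(8, Z), Pow(Add(O, Z), -1))) = Add(-6, Mul(Pow(Add(O, Z), -1), Add(8, Z))))
V = 3 (V = Add(0, 3) = 3)
Add(Mul(V, 146), Function('f')(Function('I')(-3, 1), 10)) = Add(Mul(3, 146), Mul(Pow(Add(10, -1), -1), Add(8, Mul(-6, 10), Mul(-5, -1)))) = Add(438, Mul(Pow(9, -1), Add(8, -60, 5))) = Add(438, Mul(Rational(1, 9), -47)) = Add(438, Rational(-47, 9)) = Rational(3895, 9)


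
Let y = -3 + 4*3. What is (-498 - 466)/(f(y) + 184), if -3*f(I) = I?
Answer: -964/181 ≈ -5.3260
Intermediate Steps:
y = 9 (y = -3 + 12 = 9)
f(I) = -I/3
(-498 - 466)/(f(y) + 184) = (-498 - 466)/(-⅓*9 + 184) = -964/(-3 + 184) = -964/181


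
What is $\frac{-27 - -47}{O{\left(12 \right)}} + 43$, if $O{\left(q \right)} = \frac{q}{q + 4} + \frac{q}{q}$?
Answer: $\frac{381}{7} \approx 54.429$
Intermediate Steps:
$O{\left(q \right)} = 1 + \frac{q}{4 + q}$ ($O{\left(q \right)} = \frac{q}{4 + q} + 1 = 1 + \frac{q}{4 + q}$)
$\frac{-27 - -47}{O{\left(12 \right)}} + 43 = \frac{-27 - -47}{2 \frac{1}{4 + 12} \left(2 + 12\right)} + 43 = \frac{-27 + 47}{2 \cdot \frac{1}{16} \cdot 14} + 43 = \frac{1}{2 \cdot \frac{1}{16} \cdot 14} \cdot 20 + 43 = \frac{1}{\frac{7}{4}} \cdot 20 + 43 = \frac{4}{7} \cdot 20 + 43 = \frac{80}{7} + 43 = \frac{381}{7}$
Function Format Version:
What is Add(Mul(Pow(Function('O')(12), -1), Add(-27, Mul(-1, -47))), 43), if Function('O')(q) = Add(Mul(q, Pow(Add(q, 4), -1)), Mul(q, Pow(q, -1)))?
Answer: Rational(381, 7) ≈ 54.429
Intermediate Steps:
Function('O')(q) = Add(1, Mul(q, Pow(Add(4, q), -1))) (Function('O')(q) = Add(Mul(q, Pow(Add(4, q), -1)), 1) = Add(1, Mul(q, Pow(Add(4, q), -1))))
Add(Mul(Pow(Function('O')(12), -1), Add(-27, Mul(-1, -47))), 43) = Add(Mul(Pow(Mul(2, Pow(Add(4, 12), -1), Add(2, 12)), -1), Add(-27, Mul(-1, -47))), 43) = Add(Mul(Pow(Mul(2, Pow(16, -1), 14), -1), Add(-27, 47)), 43) = Add(Mul(Pow(Mul(2, Rational(1, 16), 14), -1), 20), 43) = Add(Mul(Pow(Rational(7, 4), -1), 20), 43) = Add(Mul(Rational(4, 7), 20), 43) = Add(Rational(80, 7), 43) = Rational(381, 7)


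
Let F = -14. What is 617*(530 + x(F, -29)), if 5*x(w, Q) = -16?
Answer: 1625178/5 ≈ 3.2504e+5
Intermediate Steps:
x(w, Q) = -16/5 (x(w, Q) = (⅕)*(-16) = -16/5)
617*(530 + x(F, -29)) = 617*(530 - 16/5) = 617*(2634/5) = 1625178/5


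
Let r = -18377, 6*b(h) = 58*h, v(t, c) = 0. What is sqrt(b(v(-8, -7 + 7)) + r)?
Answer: I*sqrt(18377) ≈ 135.56*I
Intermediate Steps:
b(h) = 29*h/3 (b(h) = (58*h)/6 = 29*h/3)
sqrt(b(v(-8, -7 + 7)) + r) = sqrt((29/3)*0 - 18377) = sqrt(0 - 18377) = sqrt(-18377) = I*sqrt(18377)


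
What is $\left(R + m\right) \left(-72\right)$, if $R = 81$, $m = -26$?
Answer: $-3960$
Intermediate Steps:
$\left(R + m\right) \left(-72\right) = \left(81 - 26\right) \left(-72\right) = 55 \left(-72\right) = -3960$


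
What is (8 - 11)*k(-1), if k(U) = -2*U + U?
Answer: -3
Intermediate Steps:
k(U) = -U
(8 - 11)*k(-1) = (8 - 11)*(-1*(-1)) = -3*1 = -3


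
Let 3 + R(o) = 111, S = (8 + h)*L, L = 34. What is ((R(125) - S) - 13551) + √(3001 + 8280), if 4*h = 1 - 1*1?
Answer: -13715 + √11281 ≈ -13609.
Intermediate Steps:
h = 0 (h = (1 - 1*1)/4 = (1 - 1)/4 = (¼)*0 = 0)
S = 272 (S = (8 + 0)*34 = 8*34 = 272)
R(o) = 108 (R(o) = -3 + 111 = 108)
((R(125) - S) - 13551) + √(3001 + 8280) = ((108 - 1*272) - 13551) + √(3001 + 8280) = ((108 - 272) - 13551) + √11281 = (-164 - 13551) + √11281 = -13715 + √11281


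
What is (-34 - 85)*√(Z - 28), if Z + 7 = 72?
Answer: -119*√37 ≈ -723.85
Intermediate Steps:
Z = 65 (Z = -7 + 72 = 65)
(-34 - 85)*√(Z - 28) = (-34 - 85)*√(65 - 28) = -119*√37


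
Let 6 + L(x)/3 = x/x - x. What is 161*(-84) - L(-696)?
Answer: -15597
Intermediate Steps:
L(x) = -15 - 3*x (L(x) = -18 + 3*(x/x - x) = -18 + 3*(1 - x) = -18 + (3 - 3*x) = -15 - 3*x)
161*(-84) - L(-696) = 161*(-84) - (-15 - 3*(-696)) = -13524 - (-15 + 2088) = -13524 - 1*2073 = -13524 - 2073 = -15597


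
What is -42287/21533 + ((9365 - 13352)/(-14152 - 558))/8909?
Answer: -5541684276859/2821929580870 ≈ -1.9638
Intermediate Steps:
-42287/21533 + ((9365 - 13352)/(-14152 - 558))/8909 = -42287*1/21533 - 3987/(-14710)*(1/8909) = -42287/21533 - 3987*(-1/14710)*(1/8909) = -42287/21533 + (3987/14710)*(1/8909) = -42287/21533 + 3987/131051390 = -5541684276859/2821929580870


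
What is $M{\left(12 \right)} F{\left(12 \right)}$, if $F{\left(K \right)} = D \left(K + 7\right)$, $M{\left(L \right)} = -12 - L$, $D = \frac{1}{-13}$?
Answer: $\frac{456}{13} \approx 35.077$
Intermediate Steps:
$D = - \frac{1}{13} \approx -0.076923$
$F{\left(K \right)} = - \frac{7}{13} - \frac{K}{13}$ ($F{\left(K \right)} = - \frac{K + 7}{13} = - \frac{7 + K}{13} = - \frac{7}{13} - \frac{K}{13}$)
$M{\left(12 \right)} F{\left(12 \right)} = \left(-12 - 12\right) \left(- \frac{7}{13} - \frac{12}{13}\right) = \left(-24\right) \left(- \frac{19}{13}\right) = \frac{456}{13}$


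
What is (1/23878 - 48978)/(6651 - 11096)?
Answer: 1169496683/106137710 ≈ 11.019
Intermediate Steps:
(1/23878 - 48978)/(6651 - 11096) = (1/23878 - 48978)/(-4445) = -1169496683/23878*(-1/4445) = 1169496683/106137710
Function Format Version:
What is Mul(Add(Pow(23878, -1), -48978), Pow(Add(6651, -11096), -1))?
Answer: Rational(1169496683, 106137710) ≈ 11.019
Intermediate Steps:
Mul(Add(Pow(23878, -1), -48978), Pow(Add(6651, -11096), -1)) = Mul(Add(Rational(1, 23878), -48978), Pow(-4445, -1)) = Mul(Rational(-1169496683, 23878), Rational(-1, 4445)) = Rational(1169496683, 106137710)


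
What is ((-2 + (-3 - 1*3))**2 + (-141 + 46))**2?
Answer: 961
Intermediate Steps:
((-2 + (-3 - 1*3))**2 + (-141 + 46))**2 = ((-2 + (-3 - 3))**2 - 95)**2 = ((-2 - 6)**2 - 95)**2 = ((-8)**2 - 95)**2 = (64 - 95)**2 = (-31)**2 = 961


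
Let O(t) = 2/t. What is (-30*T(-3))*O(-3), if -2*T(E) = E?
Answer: 30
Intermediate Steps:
T(E) = -E/2
(-30*T(-3))*O(-3) = (-(-15)*(-3))*(2/(-3)) = (-30*3/2)*(2*(-⅓)) = -45*(-⅔) = 30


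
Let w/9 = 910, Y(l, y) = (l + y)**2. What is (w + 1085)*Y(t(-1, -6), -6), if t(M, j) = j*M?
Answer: 0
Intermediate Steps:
t(M, j) = M*j
w = 8190 (w = 9*910 = 8190)
(w + 1085)*Y(t(-1, -6), -6) = (8190 + 1085)*(-1*(-6) - 6)**2 = 9275*(6 - 6)**2 = 9275*0**2 = 9275*0 = 0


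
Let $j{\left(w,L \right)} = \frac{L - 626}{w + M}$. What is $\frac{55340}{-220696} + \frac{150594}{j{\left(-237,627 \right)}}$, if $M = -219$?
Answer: $- \frac{3788846264171}{55174} \approx -6.8671 \cdot 10^{7}$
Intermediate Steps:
$j{\left(w,L \right)} = \frac{-626 + L}{-219 + w}$ ($j{\left(w,L \right)} = \frac{L - 626}{w - 219} = \frac{-626 + L}{-219 + w}$)
$\frac{55340}{-220696} + \frac{150594}{j{\left(-237,627 \right)}} = \frac{55340}{-220696} + \frac{150594}{\frac{1}{-219 - 237} \left(-626 + 627\right)} = 55340 \left(- \frac{1}{220696}\right) + \frac{150594}{\frac{1}{-456} \cdot 1} = - \frac{13835}{55174} + \frac{150594}{\left(- \frac{1}{456}\right) 1} = - \frac{13835}{55174} + \frac{150594}{- \frac{1}{456}} = - \frac{13835}{55174} + 150594 \left(-456\right) = - \frac{13835}{55174} - 68670864 = - \frac{3788846264171}{55174}$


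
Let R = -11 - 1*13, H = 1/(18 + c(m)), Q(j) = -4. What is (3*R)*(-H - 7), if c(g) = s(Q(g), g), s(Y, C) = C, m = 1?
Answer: 9648/19 ≈ 507.79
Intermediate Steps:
c(g) = g
H = 1/19 (H = 1/(18 + 1) = 1/19 ≈ 0.052632)
R = -24 (R = -11 - 13 = -24)
(3*R)*(-H - 7) = (3*(-24))*(-1*1/19 - 7) = -72*(-1/19 - 7) = -72*(-134/19) = 9648/19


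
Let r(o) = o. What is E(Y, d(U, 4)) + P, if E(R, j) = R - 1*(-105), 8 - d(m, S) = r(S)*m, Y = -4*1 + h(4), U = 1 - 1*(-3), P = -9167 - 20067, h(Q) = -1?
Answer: -29134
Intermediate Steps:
P = -29234
U = 4 (U = 1 + 3 = 4)
Y = -5 (Y = -4*1 - 1 = -4 - 1 = -5)
d(m, S) = 8 - S*m
E(R, j) = 105 + R (E(R, j) = R + 105 = 105 + R)
E(Y, d(U, 4)) + P = (105 - 5) - 29234 = 100 - 29234 = -29134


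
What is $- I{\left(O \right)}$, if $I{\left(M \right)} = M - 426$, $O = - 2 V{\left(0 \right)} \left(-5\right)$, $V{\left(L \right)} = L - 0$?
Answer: $426$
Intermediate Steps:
$V{\left(L \right)} = L$ ($V{\left(L \right)} = L + 0 = L$)
$O = 0$ ($O = \left(-2\right) 0 \left(-5\right) = 0 \left(-5\right) = 0$)
$I{\left(M \right)} = -426 + M$
$- I{\left(O \right)} = - (-426 + 0) = \left(-1\right) \left(-426\right) = 426$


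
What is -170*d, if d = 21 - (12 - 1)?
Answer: -1700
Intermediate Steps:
d = 10 (d = 21 - 1*11 = 21 - 11 = 10)
-170*d = -170*10 = -1700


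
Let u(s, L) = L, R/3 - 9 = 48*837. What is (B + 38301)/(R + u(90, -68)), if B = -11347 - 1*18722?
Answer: 8232/120487 ≈ 0.068323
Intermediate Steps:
R = 120555 (R = 27 + 3*(48*837) = 27 + 3*40176 = 27 + 120528 = 120555)
B = -30069 (B = -11347 - 18722 = -30069)
(B + 38301)/(R + u(90, -68)) = (-30069 + 38301)/(120555 - 68) = 8232/120487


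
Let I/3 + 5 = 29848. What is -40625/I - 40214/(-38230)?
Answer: 1023612728/1711346835 ≈ 0.59813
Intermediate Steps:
I = 89529 (I = -15 + 3*29848 = -15 + 89544 = 89529)
-40625/I - 40214/(-38230) = -40625/89529 - 40214/(-38230) = -40625*1/89529 - 40214*(-1/38230) = -40625/89529 + 20107/19115 = 1023612728/1711346835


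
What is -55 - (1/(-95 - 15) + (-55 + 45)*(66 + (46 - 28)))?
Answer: 86351/110 ≈ 785.01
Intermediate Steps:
-55 - (1/(-95 - 15) + (-55 + 45)*(66 + (46 - 28))) = -55 - (1/(-110) - 10*(66 + 18)) = -55 - (-1/110 - 10*84) = -55 - (-1/110 - 840) = -55 - 1*(-92401/110) = -55 + 92401/110 = 86351/110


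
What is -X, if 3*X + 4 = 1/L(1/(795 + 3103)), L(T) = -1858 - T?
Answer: 9657946/7242485 ≈ 1.3335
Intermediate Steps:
X = -9657946/7242485 (X = -4/3 + 1/(3*(-1858 - 1/(795 + 3103))) = -4/3 + 1/(3*(-1858 - 1/3898)) = -4/3 + 1/(3*(-7242485/3898)) = -4/3 + (⅓)*(-3898/7242485) = -4/3 - 3898/21727455 = -9657946/7242485 ≈ -1.3335)
-X = -1*(-9657946/7242485) = 9657946/7242485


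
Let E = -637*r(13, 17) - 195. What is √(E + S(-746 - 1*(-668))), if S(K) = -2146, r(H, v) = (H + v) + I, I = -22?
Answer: I*√7437 ≈ 86.238*I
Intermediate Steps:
r(H, v) = -22 + H + v (r(H, v) = (H + v) - 22 = -22 + H + v)
E = -5291 (E = -637*(-22 + 13 + 17) - 195 = -637*8 - 195 = -5096 - 195 = -5291)
√(E + S(-746 - 1*(-668))) = √(-5291 - 2146) = √(-7437) = I*√7437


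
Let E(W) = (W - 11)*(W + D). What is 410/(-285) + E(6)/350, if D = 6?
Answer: -3212/1995 ≈ -1.6100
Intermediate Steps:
E(W) = (-11 + W)*(6 + W) (E(W) = (W - 11)*(W + 6) = (-11 + W)*(6 + W))
410/(-285) + E(6)/350 = 410/(-285) + (-66 + 6**2 - 5*6)/350 = 410*(-1/285) + (-66 + 36 - 30)*(1/350) = -82/57 - 60*1/350 = -82/57 - 6/35 = -3212/1995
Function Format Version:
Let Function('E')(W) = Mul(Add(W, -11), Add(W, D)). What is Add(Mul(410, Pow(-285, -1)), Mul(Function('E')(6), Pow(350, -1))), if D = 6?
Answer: Rational(-3212, 1995) ≈ -1.6100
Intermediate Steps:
Function('E')(W) = Mul(Add(-11, W), Add(6, W)) (Function('E')(W) = Mul(Add(W, -11), Add(W, 6)) = Mul(Add(-11, W), Add(6, W)))
Add(Mul(410, Pow(-285, -1)), Mul(Function('E')(6), Pow(350, -1))) = Add(Mul(410, Pow(-285, -1)), Mul(Add(-66, Pow(6, 2), Mul(-5, 6)), Pow(350, -1))) = Add(Mul(410, Rational(-1, 285)), Mul(Add(-66, 36, -30), Rational(1, 350))) = Add(Rational(-82, 57), Mul(-60, Rational(1, 350))) = Add(Rational(-82, 57), Rational(-6, 35)) = Rational(-3212, 1995)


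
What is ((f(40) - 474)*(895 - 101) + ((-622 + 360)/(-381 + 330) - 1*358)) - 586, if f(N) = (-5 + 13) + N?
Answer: -17298326/51 ≈ -3.3918e+5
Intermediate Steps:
f(N) = 8 + N
((f(40) - 474)*(895 - 101) + ((-622 + 360)/(-381 + 330) - 1*358)) - 586 = (((8 + 40) - 474)*(895 - 101) + ((-622 + 360)/(-381 + 330) - 1*358)) - 586 = ((48 - 474)*794 + (-262/(-51) - 358)) - 586 = (-426*794 + (-262*(-1/51) - 358)) - 586 = (-338244 + (262/51 - 358)) - 586 = (-338244 - 17996/51) - 586 = -17268440/51 - 586 = -17298326/51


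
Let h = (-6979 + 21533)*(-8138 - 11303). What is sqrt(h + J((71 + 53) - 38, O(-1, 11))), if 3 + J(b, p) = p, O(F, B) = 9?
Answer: 2*I*sqrt(70736077) ≈ 16821.0*I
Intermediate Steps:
J(b, p) = -3 + p
h = -282944314 (h = 14554*(-19441) = -282944314)
sqrt(h + J((71 + 53) - 38, O(-1, 11))) = sqrt(-282944314 + (-3 + 9)) = sqrt(-282944314 + 6) = sqrt(-282944308) = 2*I*sqrt(70736077)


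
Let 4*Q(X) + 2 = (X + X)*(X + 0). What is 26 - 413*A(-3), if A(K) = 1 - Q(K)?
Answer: 1265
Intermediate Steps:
Q(X) = -½ + X²/2 (Q(X) = -½ + ((X + X)*(X + 0))/4 = -½ + ((2*X)*X)/4 = -½ + (2*X²)/4 = -½ + X²/2)
A(K) = 3/2 - K²/2 (A(K) = 1 - (-½ + K²/2) = 1 + (½ - K²/2) = 3/2 - K²/2)
26 - 413*A(-3) = 26 - 413*(3/2 - ½*(-3)²) = 26 - 413*(3/2 - ½*9) = 26 - 413*(3/2 - 9/2) = 26 - 413*(-3) = 26 + 1239 = 1265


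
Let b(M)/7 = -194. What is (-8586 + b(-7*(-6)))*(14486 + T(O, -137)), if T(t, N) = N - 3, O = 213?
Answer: -142656624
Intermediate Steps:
T(t, N) = -3 + N
b(M) = -1358 (b(M) = 7*(-194) = -1358)
(-8586 + b(-7*(-6)))*(14486 + T(O, -137)) = (-8586 - 1358)*(14486 + (-3 - 137)) = -9944*(14486 - 140) = -9944*14346 = -142656624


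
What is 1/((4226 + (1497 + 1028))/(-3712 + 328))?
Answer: -3384/6751 ≈ -0.50126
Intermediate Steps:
1/((4226 + (1497 + 1028))/(-3712 + 328)) = 1/((4226 + 2525)/(-3384)) = 1/(6751*(-1/3384)) = 1/(-6751/3384) = -3384/6751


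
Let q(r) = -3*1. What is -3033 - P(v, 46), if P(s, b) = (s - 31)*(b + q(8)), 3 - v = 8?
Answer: -1485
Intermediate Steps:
q(r) = -3
v = -5 (v = 3 - 1*8 = 3 - 8 = -5)
P(s, b) = (-31 + s)*(-3 + b) (P(s, b) = (s - 31)*(b - 3) = (-31 + s)*(-3 + b))
-3033 - P(v, 46) = -3033 - (93 - 31*46 - 3*(-5) + 46*(-5)) = -3033 - (93 - 1426 + 15 - 230) = -3033 - 1*(-1548) = -3033 + 1548 = -1485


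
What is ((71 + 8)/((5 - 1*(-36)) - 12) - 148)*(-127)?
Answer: 535051/29 ≈ 18450.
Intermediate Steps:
((71 + 8)/((5 - 1*(-36)) - 12) - 148)*(-127) = (79/((5 + 36) - 12) - 148)*(-127) = (79/(41 - 12) - 148)*(-127) = (79/29 - 148)*(-127) = -4213/29*(-127) = 535051/29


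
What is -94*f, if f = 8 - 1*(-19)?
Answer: -2538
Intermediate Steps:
f = 27 (f = 8 + 19 = 27)
-94*f = -94*27 = -2538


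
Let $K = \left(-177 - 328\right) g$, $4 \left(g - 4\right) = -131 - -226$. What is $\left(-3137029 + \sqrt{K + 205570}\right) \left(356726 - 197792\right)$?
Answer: $-498580567086 + 397335 \sqrt{30649} \approx -4.9851 \cdot 10^{11}$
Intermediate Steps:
$g = \frac{111}{4}$ ($g = 4 + \frac{-131 - -226}{4} = 4 + \frac{-131 + 226}{4} = 4 + \frac{1}{4} \cdot 95 = 4 + \frac{95}{4} = \frac{111}{4} \approx 27.75$)
$K = - \frac{56055}{4}$ ($K = \left(-177 - 328\right) \frac{111}{4} = \left(-505\right) \frac{111}{4} = - \frac{56055}{4} \approx -14014.0$)
$\left(-3137029 + \sqrt{K + 205570}\right) \left(356726 - 197792\right) = \left(-3137029 + \sqrt{- \frac{56055}{4} + 205570}\right) \left(356726 - 197792\right) = \left(-3137029 + \sqrt{\frac{766225}{4}}\right) 158934 = \left(-3137029 + \frac{5 \sqrt{30649}}{2}\right) 158934 = -498580567086 + 397335 \sqrt{30649}$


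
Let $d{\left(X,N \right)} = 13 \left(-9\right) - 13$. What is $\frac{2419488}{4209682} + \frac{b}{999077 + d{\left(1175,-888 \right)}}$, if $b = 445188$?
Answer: $\frac{2145520094676}{2102624602427} \approx 1.0204$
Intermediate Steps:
$d{\left(X,N \right)} = -130$ ($d{\left(X,N \right)} = -117 - 13 = -130$)
$\frac{2419488}{4209682} + \frac{b}{999077 + d{\left(1175,-888 \right)}} = \frac{2419488}{4209682} + \frac{445188}{999077 - 130} = 2419488 \cdot \frac{1}{4209682} + \frac{445188}{998947} = \frac{1209744}{2104841} + 445188 \cdot \frac{1}{998947} = \frac{1209744}{2104841} + \frac{445188}{998947} = \frac{2145520094676}{2102624602427}$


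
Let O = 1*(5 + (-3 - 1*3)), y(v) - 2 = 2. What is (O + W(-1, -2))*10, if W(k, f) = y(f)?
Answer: 30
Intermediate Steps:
y(v) = 4 (y(v) = 2 + 2 = 4)
W(k, f) = 4
O = -1 (O = 1*(5 + (-3 - 3)) = 1*(5 - 6) = 1*(-1) = -1)
(O + W(-1, -2))*10 = (-1 + 4)*10 = 3*10 = 30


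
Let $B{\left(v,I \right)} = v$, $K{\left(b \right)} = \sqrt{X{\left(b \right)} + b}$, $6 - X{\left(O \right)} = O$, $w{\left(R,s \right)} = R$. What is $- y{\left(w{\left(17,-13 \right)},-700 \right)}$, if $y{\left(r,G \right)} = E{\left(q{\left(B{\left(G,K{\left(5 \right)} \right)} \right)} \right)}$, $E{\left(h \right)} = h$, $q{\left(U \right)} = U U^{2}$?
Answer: $343000000$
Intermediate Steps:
$X{\left(O \right)} = 6 - O$
$K{\left(b \right)} = \sqrt{6}$ ($K{\left(b \right)} = \sqrt{\left(6 - b\right) + b} = \sqrt{6}$)
$q{\left(U \right)} = U^{3}$
$y{\left(r,G \right)} = G^{3}$
$- y{\left(w{\left(17,-13 \right)},-700 \right)} = - \left(-700\right)^{3} = \left(-1\right) \left(-343000000\right) = 343000000$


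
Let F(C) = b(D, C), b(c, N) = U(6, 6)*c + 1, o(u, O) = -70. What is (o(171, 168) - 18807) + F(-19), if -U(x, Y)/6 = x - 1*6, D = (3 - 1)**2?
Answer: -18876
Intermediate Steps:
D = 4 (D = 2**2 = 4)
U(x, Y) = 36 - 6*x (U(x, Y) = -6*(x - 1*6) = -6*(x - 6) = -6*(-6 + x) = 36 - 6*x)
b(c, N) = 1 (b(c, N) = (36 - 6*6)*c + 1 = (36 - 36)*c + 1 = 0*c + 1 = 0 + 1 = 1)
F(C) = 1
(o(171, 168) - 18807) + F(-19) = (-70 - 18807) + 1 = -18877 + 1 = -18876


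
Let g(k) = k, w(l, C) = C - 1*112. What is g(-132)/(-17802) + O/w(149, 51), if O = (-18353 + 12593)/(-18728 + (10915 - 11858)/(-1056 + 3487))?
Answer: 6517978214/2746701605919 ≈ 0.0023730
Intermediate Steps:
O = 4667520/15176237 (O = -5760/(-18728 - 943/2431) = -5760/(-45528711/2431) = -5760*(-2431/45528711) = 4667520/15176237 ≈ 0.30755)
w(l, C) = -112 + C (w(l, C) = C - 112 = -112 + C)
g(-132)/(-17802) + O/w(149, 51) = -132/(-17802) + 4667520/(15176237*(-112 + 51)) = -132*(-1/17802) + (4667520/15176237)/(-61) = 22/2967 + (4667520/15176237)*(-1/61) = 22/2967 - 4667520/925750457 = 6517978214/2746701605919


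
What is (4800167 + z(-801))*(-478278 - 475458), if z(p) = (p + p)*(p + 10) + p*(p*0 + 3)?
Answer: -5784357338256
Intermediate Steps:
z(p) = 3*p + 2*p*(10 + p) (z(p) = (2*p)*(10 + p) + p*(0 + 3) = 2*p*(10 + p) + p*3 = 2*p*(10 + p) + 3*p = 3*p + 2*p*(10 + p))
(4800167 + z(-801))*(-478278 - 475458) = (4800167 - 801*(23 + 2*(-801)))*(-478278 - 475458) = (4800167 - 801*(23 - 1602))*(-953736) = (4800167 - 801*(-1579))*(-953736) = (4800167 + 1264779)*(-953736) = 6064946*(-953736) = -5784357338256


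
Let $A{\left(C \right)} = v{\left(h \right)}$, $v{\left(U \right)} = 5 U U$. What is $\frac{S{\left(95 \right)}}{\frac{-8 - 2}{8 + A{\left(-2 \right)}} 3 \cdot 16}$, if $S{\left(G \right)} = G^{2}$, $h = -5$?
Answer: $- \frac{240065}{96} \approx -2500.7$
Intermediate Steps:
$v{\left(U \right)} = 5 U^{2}$
$A{\left(C \right)} = 125$ ($A{\left(C \right)} = 5 \left(-5\right)^{2} = 5 \cdot 25 = 125$)
$\frac{S{\left(95 \right)}}{\frac{-8 - 2}{8 + A{\left(-2 \right)}} 3 \cdot 16} = \frac{95^{2}}{\frac{-8 - 2}{8 + 125} \cdot 3 \cdot 16} = \frac{9025}{- \frac{10}{133} \cdot 3 \cdot 16} = \frac{9025}{\left(-10\right) \frac{1}{133} \cdot 3 \cdot 16} = \frac{9025}{\left(- \frac{10}{133}\right) 3 \cdot 16} = \frac{9025}{\left(- \frac{30}{133}\right) 16} = \frac{9025}{- \frac{480}{133}} = 9025 \left(- \frac{133}{480}\right) = - \frac{240065}{96}$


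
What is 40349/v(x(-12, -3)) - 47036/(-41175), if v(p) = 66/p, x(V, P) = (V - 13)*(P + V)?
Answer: 207672294167/905850 ≈ 2.2926e+5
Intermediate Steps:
x(V, P) = (-13 + V)*(P + V)
40349/v(x(-12, -3)) - 47036/(-41175) = 40349/((66/((-12)² - 13*(-3) - 13*(-12) - 3*(-12)))) - 47036/(-41175) = 40349/((66/(144 + 39 + 156 + 36))) - 47036*(-1/41175) = 40349/((66/375)) + 47036/41175 = 40349/((66*(1/375))) + 47036/41175 = 40349/(22/125) + 47036/41175 = 40349*(125/22) + 47036/41175 = 5043625/22 + 47036/41175 = 207672294167/905850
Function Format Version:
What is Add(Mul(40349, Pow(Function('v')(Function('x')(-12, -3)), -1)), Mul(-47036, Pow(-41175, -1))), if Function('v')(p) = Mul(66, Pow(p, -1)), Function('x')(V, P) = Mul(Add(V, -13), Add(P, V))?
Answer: Rational(207672294167, 905850) ≈ 2.2926e+5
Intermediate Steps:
Function('x')(V, P) = Mul(Add(-13, V), Add(P, V))
Add(Mul(40349, Pow(Function('v')(Function('x')(-12, -3)), -1)), Mul(-47036, Pow(-41175, -1))) = Add(Mul(40349, Pow(Mul(66, Pow(Add(Pow(-12, 2), Mul(-13, -3), Mul(-13, -12), Mul(-3, -12)), -1)), -1)), Mul(-47036, Pow(-41175, -1))) = Add(Mul(40349, Pow(Mul(66, Pow(Add(144, 39, 156, 36), -1)), -1)), Mul(-47036, Rational(-1, 41175))) = Add(Mul(40349, Pow(Mul(66, Pow(375, -1)), -1)), Rational(47036, 41175)) = Add(Mul(40349, Pow(Mul(66, Rational(1, 375)), -1)), Rational(47036, 41175)) = Add(Mul(40349, Pow(Rational(22, 125), -1)), Rational(47036, 41175)) = Add(Mul(40349, Rational(125, 22)), Rational(47036, 41175)) = Add(Rational(5043625, 22), Rational(47036, 41175)) = Rational(207672294167, 905850)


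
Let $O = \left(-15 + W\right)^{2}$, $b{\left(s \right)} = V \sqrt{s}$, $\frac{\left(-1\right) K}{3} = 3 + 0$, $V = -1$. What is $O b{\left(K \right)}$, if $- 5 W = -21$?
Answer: $- \frac{8748 i}{25} \approx - 349.92 i$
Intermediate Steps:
$W = \frac{21}{5}$ ($W = \left(- \frac{1}{5}\right) \left(-21\right) = \frac{21}{5} \approx 4.2$)
$K = -9$ ($K = - 3 \left(3 + 0\right) = \left(-3\right) 3 = -9$)
$b{\left(s \right)} = - \sqrt{s}$
$O = \frac{2916}{25}$ ($O = \left(-15 + \frac{21}{5}\right)^{2} = \left(- \frac{54}{5}\right)^{2} = \frac{2916}{25} \approx 116.64$)
$O b{\left(K \right)} = \frac{2916 \left(- \sqrt{-9}\right)}{25} = \frac{2916 \left(- 3 i\right)}{25} = - \frac{8748 i}{25}$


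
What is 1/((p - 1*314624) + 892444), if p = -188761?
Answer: 1/389059 ≈ 2.5703e-6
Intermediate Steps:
1/((p - 1*314624) + 892444) = 1/((-188761 - 1*314624) + 892444) = 1/((-188761 - 314624) + 892444) = 1/(-503385 + 892444) = 1/389059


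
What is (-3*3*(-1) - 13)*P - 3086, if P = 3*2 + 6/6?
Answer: -3114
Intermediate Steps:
P = 7 (P = 6 + 6*(⅙) = 6 + 1 = 7)
(-3*3*(-1) - 13)*P - 3086 = (-3*3*(-1) - 13)*7 - 3086 = (-9*(-1) - 13)*7 - 3086 = (9 - 13)*7 - 3086 = -4*7 - 3086 = -28 - 3086 = -3114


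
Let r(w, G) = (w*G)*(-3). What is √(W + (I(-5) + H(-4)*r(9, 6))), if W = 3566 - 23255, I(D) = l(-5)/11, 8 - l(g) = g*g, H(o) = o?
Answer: 2*I*√576037/11 ≈ 137.99*I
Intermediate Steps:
l(g) = 8 - g² (l(g) = 8 - g*g = 8 - g²)
I(D) = -17/11 (I(D) = (8 - 1*(-5)²)/11 = (8 - 1*25)*(1/11) = (8 - 25)*(1/11) = -17*1/11 = -17/11)
r(w, G) = -3*G*w (r(w, G) = (G*w)*(-3) = -3*G*w)
W = -19689
√(W + (I(-5) + H(-4)*r(9, 6))) = √(-19689 + (-17/11 - (-12)*6*9)) = √(-19689 + (-17/11 - 4*(-162))) = √(-19689 + (-17/11 + 648)) = √(-19689 + 7111/11) = √(-209468/11) = 2*I*√576037/11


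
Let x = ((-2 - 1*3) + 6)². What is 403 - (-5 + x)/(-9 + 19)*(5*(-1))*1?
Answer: 401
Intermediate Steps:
x = 1 (x = ((-2 - 3) + 6)² = (-5 + 6)² = 1² = 1)
403 - (-5 + x)/(-9 + 19)*(5*(-1))*1 = 403 - (-5 + 1)/(-9 + 19)*(5*(-1))*1 = 403 - (-4/10)*(-5*1) = 403 - (-4*⅒)*(-5) = 403 - (-2)*(-5)/5 = 403 - 1*2 = 403 - 2 = 401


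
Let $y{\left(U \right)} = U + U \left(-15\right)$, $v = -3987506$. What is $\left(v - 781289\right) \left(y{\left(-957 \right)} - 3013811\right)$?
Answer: $14308354512335$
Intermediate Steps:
$y{\left(U \right)} = - 14 U$ ($y{\left(U \right)} = U - 15 U = - 14 U$)
$\left(v - 781289\right) \left(y{\left(-957 \right)} - 3013811\right) = \left(-3987506 - 781289\right) \left(\left(-14\right) \left(-957\right) - 3013811\right) = - 4768795 \left(13398 - 3013811\right) = \left(-4768795\right) \left(-3000413\right) = 14308354512335$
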